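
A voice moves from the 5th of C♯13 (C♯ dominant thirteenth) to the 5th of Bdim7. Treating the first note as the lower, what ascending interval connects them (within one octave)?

C♯13 (C♯ dominant thirteenth) has G♯ as its 5th, and Bdim7 has F as its 5th.
7 letter names make it a seventh; at 9 semitones (a whole step narrower than major) the quality is diminished.

diminished seventh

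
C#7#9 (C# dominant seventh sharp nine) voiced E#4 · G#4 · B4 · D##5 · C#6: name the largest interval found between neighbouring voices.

Adjacent intervals: E#4→G#4 = minor third; G#4→B4 = minor third; B4→D##5 = augmented third; D##5→C#6 = diminished seventh.
The largest is D##5 to C#6, a diminished seventh (9 semitones).

diminished seventh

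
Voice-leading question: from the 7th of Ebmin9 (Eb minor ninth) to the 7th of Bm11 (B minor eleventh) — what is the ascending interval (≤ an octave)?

augmented fifth

Ebmin9 (Eb minor ninth) has Db as its 7th, and Bm11 (B minor eleventh) has A as its 7th.
5 letter names make it a fifth; at 8 semitones (a half step wider than perfect) the quality is augmented.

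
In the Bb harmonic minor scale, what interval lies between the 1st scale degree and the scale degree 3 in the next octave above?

The scale runs Bb C Db Eb F Gb A.
The 1st scale degree is Bb and the 3rd degree (up an octave) is Db.
10 letter names make it a tenth; at 15 semitones (a half step narrower than major) the quality is minor.

minor tenth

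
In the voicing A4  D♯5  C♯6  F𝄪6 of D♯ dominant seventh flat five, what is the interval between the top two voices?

A4

Those voices are C♯6 and F𝄪6.
4 letter names make it a fourth; at 6 semitones (a half step wider than perfect) the quality is augmented.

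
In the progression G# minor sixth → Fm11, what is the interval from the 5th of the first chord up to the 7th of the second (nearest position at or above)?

The 5th of G# minor sixth is D#; the 7th of Fm11 is Eb.
D# up to Eb is 0 semitones, a whole step narrower than a major second, so the interval is diminished.

diminished second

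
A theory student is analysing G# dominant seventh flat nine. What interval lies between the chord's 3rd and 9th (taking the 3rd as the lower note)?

diminished 7th

The chord tones of G#7b9 (G# dominant seventh flat nine) are G#-B#-D#-F#-A.
3rd = B#; 9th = A.
From B# to A: 9 semitones over a seventh = diminished.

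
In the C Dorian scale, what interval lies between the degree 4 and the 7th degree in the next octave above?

perfect eleventh

Spelling the C Dorian scale: C D E♭ F G A B♭.
Degree 4 = F; degree 7 (up an octave) = B♭.
F up to B♭ spans 11 letter names and 17 semitones — a perfect eleventh.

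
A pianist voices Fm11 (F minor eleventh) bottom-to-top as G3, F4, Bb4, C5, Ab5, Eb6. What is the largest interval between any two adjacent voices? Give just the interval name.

Adjacent intervals: G3→F4 = minor seventh; F4→Bb4 = perfect fourth; Bb4→C5 = major second; C5→Ab5 = minor sixth; Ab5→Eb6 = perfect fifth.
The largest is G3 to F4, a minor seventh (10 semitones).

minor seventh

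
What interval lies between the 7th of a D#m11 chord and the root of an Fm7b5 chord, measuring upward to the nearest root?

The 7th of D#m11 is C#; the root of Fm7b5 is F.
4 letter names make it a fourth; at 4 semitones (a half step narrower than perfect) the quality is diminished.

diminished 4th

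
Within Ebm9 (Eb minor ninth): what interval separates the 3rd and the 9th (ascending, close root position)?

M7

The chord tones of Ebm9 are Eb–Gb–Bb–Db–F.
That puts Gb below F.
From Gb to F is 11 semitones, exactly the major seventh.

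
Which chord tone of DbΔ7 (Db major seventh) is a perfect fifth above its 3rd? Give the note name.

C

The chord tones of DbΔ7 (Db major seventh) are Db–F–Ab–C.
The 3rd is F. A perfect fifth above F is C.
C is the chord's 7th.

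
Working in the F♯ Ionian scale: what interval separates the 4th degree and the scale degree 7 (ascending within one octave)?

Spelling the F♯ Ionian scale: F♯ G♯ A♯ B C♯ D♯ E♯.
That puts B below E♯.
4 letter names make it a fourth; at 6 semitones (a half step wider than perfect) the quality is augmented.

A4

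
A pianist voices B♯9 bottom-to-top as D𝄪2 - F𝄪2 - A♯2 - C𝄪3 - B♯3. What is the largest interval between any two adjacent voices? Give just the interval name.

Adjacent intervals: D𝄪2→F𝄪2 = minor third; F𝄪2→A♯2 = minor third; A♯2→C𝄪3 = major third; C𝄪3→B♯3 = minor seventh.
The largest is C𝄪3 to B♯3, a minor seventh (10 semitones).

minor seventh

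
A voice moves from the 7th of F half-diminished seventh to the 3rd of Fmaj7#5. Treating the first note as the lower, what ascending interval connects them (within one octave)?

F half-diminished seventh has Eb as its 7th, and Fmaj7#5 has A as its 3rd.
4 letter names make it a fourth; at 6 semitones (a half step wider than perfect) the quality is augmented.

A4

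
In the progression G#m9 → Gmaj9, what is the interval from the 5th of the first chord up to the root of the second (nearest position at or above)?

d4

G#m9 has D# as its 5th, and Gmaj9 has G as its root.
4 letter names make it a fourth; at 4 semitones (a half step narrower than perfect) the quality is diminished.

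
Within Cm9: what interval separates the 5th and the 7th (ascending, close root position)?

minor third

C minor ninth is spelled C Eb G Bb D.
The 5th is G and the 7th is Bb.
G up to Bb is 3 semitones, a half step narrower than a major third, so the interval is minor.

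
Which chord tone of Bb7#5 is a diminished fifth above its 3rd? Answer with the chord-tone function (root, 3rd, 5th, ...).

7th

Bb+7: Bb, D, F#, Ab.
The 3rd is D. A diminished fifth above D is Ab.
Ab is the chord's 7th.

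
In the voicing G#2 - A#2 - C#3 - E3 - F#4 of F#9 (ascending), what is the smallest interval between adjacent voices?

major second

Adjacent intervals: G#2→A#2 = major second; A#2→C#3 = minor third; C#3→E3 = minor third; E3→F#4 = major ninth.
The smallest is G#2 to A#2, a major second (2 semitones).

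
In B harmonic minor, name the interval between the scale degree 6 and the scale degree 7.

augmented 2nd

B harmonic minor: B C# D E F# G A#.
So we need the interval from G up to A#.
2 letter names make it a second; at 3 semitones (a half step wider than major) the quality is augmented.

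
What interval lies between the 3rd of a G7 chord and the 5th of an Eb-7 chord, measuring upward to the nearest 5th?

The 3rd of G7 is B; the 5th of Eb-7 is Bb.
B up to Bb is 11 semitones, a half step narrower than a perfect octave, so the interval is diminished.

diminished 8th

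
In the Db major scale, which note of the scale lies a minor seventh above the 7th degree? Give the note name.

The scale is Db Eb F Gb Ab Bb C.
The 7th degree is C; a minor seventh above that is Bb — scale degree 6.

Bb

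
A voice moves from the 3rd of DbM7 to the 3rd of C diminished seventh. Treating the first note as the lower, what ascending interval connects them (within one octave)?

DbM7 has F as its 3rd, and C diminished seventh has Eb as its 3rd.
F up to Eb is 10 semitones, a half step narrower than a major seventh, so the interval is minor.

minor seventh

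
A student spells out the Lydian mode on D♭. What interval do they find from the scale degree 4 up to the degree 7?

perfect fourth

D♭ lydian: D♭ E♭ F G A♭ B♭ C.
Scale degree 4 = G; scale degree 7 = C.
G up to C spans 4 letter names and 5 semitones — a perfect fourth.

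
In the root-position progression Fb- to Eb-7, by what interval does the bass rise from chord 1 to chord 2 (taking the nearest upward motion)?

The roots are Fb and Eb.
From Fb to Eb is 11 semitones, exactly the major seventh.

M7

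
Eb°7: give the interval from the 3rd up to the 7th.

The chord tones of Eb diminished seventh are Eb Gb Bbb Dbb.
3rd = Gb; 7th = Dbb.
From Gb to Dbb: 6 semitones over a fifth = diminished.

d5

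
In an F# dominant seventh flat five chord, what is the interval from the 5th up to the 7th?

Spelling the chord: F#-A#-C-E.
That puts C below E.
C up to E spans 3 letter names and 4 semitones — a major third.

major third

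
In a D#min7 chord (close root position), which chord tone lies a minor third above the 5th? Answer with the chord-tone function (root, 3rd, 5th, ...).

7th

D#min7 (D# minor seventh): D# F# A# C#.
The 5th is A#. A minor third above A# is C#.
C# is the chord's 7th.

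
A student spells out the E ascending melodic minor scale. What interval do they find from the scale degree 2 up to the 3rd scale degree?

Spelling the E ascending melodic minor scale: E F# G A B C# D#.
So we need the interval from F# up to G.
From F# to G: 1 semitone over a second = minor.

minor 2nd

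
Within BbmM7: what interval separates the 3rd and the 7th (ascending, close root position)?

The chord tones of Bb minor-major seventh are Bb–Db–F–A.
So we need the interval from Db up to A.
5 letter names make it a fifth; at 8 semitones (a half step wider than perfect) the quality is augmented.

augmented fifth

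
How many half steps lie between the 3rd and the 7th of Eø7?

Spelling the chord: E-G-Bb-D.
G to D is a perfect fifth: 7 semitones.

7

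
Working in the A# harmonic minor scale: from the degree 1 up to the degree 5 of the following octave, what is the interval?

P12

Spelling the A# harmonic minor scale: A# B# C# D# E# F# G##.
So we need the interval from A# up to E#.
Counting 12 letters and 19 half steps from A# gives a perfect twelfth.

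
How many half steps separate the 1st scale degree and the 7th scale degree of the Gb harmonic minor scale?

11

The scale is Gb Ab Bbb Cb Db Ebb F.
Gb up to F is a major seventh — 11 semitones.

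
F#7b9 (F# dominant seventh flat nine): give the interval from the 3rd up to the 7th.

Spelling the chord: F#-A#-C#-E-G.
So we need the interval from A# up to E.
From A# to E: 6 semitones over a fifth = diminished.

d5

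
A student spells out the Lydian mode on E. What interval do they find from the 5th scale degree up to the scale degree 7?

major third

Spelling the Lydian mode on E: E F♯ G♯ A♯ B C♯ D♯.
The 5th scale degree is B and the 7th degree is D♯.
Counting 3 letters and 4 half steps from B gives a major third.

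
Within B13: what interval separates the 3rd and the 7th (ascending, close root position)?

B13: B-D#-F#-A-C#-G#.
So we need the interval from D# up to A.
D# up to A is 6 semitones, a half step narrower than a perfect fifth, so the interval is diminished.

d5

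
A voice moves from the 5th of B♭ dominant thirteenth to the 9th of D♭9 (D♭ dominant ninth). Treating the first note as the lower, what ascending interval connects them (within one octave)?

B♭ dominant thirteenth has F as its 5th, and D♭9 (D♭ dominant ninth) has E♭ as its 9th.
From F to E♭: 10 semitones over a seventh = minor.

m7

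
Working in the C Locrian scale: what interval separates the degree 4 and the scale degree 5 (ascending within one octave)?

The scale runs C Db Eb F Gb Ab Bb.
That puts F below Gb.
F up to Gb is 1 semitone, a half step narrower than a major second, so the interval is minor.

minor 2nd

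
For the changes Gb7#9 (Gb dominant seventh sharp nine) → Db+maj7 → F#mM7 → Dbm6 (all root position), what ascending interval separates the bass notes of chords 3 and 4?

d6

The roots are F# and Db.
F# up to Db is 7 semitones, a whole step narrower than a major sixth, so the interval is diminished.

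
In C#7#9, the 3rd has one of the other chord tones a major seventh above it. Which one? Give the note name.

C#7#9 (C# dominant seventh sharp nine) is spelled C#-E#-G#-B-D##.
The 3rd is E#. A major seventh above E# is D##.
D## is the chord's 9th.

D##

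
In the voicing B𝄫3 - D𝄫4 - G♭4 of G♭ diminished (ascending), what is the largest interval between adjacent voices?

Adjacent intervals: B𝄫3→D𝄫4 = minor third; D𝄫4→G♭4 = augmented fourth.
The largest is D𝄫4 to G♭4, an augmented fourth (6 semitones).

A4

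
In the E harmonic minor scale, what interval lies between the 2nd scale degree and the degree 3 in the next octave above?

The scale runs E F# G A B C D#.
2nd scale degree = F#; 3rd scale degree (up an octave) = G.
From F# to G: 13 semitones over a ninth = minor.

minor 9th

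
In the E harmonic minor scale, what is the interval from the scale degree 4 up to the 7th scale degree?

E harmonic minor: E F# G A B C D#.
That puts A below D#.
From A to D#: 6 semitones over a fourth = augmented.

augmented 4th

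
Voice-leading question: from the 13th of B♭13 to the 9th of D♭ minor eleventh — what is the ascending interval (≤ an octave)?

The 13th of B♭13 is G; the 9th of D♭ minor eleventh is E♭.
From G to E♭: 8 semitones over a sixth = minor.

minor 6th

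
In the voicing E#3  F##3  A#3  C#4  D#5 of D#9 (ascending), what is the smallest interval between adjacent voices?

M2

Adjacent intervals: E#3→F##3 = major second; F##3→A#3 = minor third; A#3→C#4 = minor third; C#4→D#5 = major ninth.
The smallest is E#3 to F##3, a major second (2 semitones).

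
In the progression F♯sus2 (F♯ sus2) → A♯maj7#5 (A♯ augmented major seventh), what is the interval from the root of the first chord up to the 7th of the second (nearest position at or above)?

F♯sus2 (F♯ sus2) has F♯ as its root, and A♯maj7#5 (A♯ augmented major seventh) has G𝄪 as its 7th.
2 letter names make it a second; at 3 semitones (a half step wider than major) the quality is augmented.

A2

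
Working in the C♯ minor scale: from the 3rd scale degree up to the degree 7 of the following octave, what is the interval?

Spelling the C♯ minor scale: C♯ D♯ E F♯ G♯ A B.
That puts E below B.
E up to B spans 12 letter names and 19 semitones — a perfect twelfth.

perfect twelfth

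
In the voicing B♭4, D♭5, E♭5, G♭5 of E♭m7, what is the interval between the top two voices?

Those voices are E♭5 and G♭5.
E♭ up to G♭ is 3 semitones, a half step narrower than a major third, so the interval is minor.

minor 3rd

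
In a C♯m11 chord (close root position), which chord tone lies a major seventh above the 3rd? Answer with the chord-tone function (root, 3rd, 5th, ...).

C♯m11 (C♯ minor eleventh): C♯, E, G♯, B, D♯, F♯.
The 3rd is E. A major seventh above E is D♯.
D♯ is the chord's 9th.

9th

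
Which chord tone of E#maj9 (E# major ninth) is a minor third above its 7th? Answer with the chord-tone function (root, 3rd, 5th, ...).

Spelling the chord: E#–G##–B#–D##–F##.
The 7th is D##. A minor third above D## is F##.
F## is the chord's 9th.

9th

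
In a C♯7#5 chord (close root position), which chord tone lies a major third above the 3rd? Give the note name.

G##

C♯+7 is spelled C♯–E♯–G𝄪–B.
The 3rd is E♯. A major third above E♯ is G𝄪.
G𝄪 is the chord's 5th.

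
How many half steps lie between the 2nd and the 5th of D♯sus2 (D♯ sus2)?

5

Spelling the chord: D♯-E♯-A♯.
E♯ to A♯ is a perfect fourth: 5 semitones.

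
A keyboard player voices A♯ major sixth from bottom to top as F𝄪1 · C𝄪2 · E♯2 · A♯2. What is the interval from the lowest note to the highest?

minor 10th

The outer voices are F𝄪1 and A♯2.
From F𝄪 to A♯: 15 semitones over a tenth = minor.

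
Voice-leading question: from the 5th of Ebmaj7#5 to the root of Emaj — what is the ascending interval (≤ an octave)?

The 5th of Ebmaj7#5 is B; the root of Emaj is E.
B up to E spans 4 letter names and 5 semitones — a perfect fourth.

P4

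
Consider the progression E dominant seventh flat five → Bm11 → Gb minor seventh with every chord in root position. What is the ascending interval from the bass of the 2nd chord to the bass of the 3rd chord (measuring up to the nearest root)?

diminished 6th

The roots are B and Gb.
6 letter names make it a sixth; at 7 semitones (a whole step narrower than major) the quality is diminished.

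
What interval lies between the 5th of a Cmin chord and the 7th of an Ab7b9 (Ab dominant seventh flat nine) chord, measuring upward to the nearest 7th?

The 5th of Cmin is G; the 7th of Ab7b9 (Ab dominant seventh flat nine) is Gb.
G up to Gb is 11 semitones, a half step narrower than a perfect octave, so the interval is diminished.

diminished octave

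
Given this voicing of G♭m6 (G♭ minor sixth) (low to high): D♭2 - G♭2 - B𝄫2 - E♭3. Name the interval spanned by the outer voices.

major ninth

The outer voices are D♭2 and E♭3.
D♭ up to E♭ spans 9 letter names and 14 semitones — a major ninth.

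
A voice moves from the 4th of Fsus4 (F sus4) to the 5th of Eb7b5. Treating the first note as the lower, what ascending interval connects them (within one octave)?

d8

The 4th of Fsus4 (F sus4) is Bb; the 5th of Eb7b5 is Bbb.
From Bb to Bbb: 11 semitones over an octave = diminished.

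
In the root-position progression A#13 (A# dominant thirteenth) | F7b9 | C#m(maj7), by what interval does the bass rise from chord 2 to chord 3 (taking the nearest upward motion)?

augmented 5th

The roots are F and C#.
5 letter names make it a fifth; at 8 semitones (a half step wider than perfect) the quality is augmented.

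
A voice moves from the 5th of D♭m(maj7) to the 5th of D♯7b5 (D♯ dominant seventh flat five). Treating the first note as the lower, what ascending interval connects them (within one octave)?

augmented unison

The 5th of D♭m(maj7) is A♭; the 5th of D♯7b5 (D♯ dominant seventh flat five) is A.
From A♭ to A: 1 semitone over a unison = augmented.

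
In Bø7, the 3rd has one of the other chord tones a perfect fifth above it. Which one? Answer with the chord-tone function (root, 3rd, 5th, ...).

7th

Spelling the chord: B D F A.
The 3rd is D. A perfect fifth above D is A.
A is the chord's 7th.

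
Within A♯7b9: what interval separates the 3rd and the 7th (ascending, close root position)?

diminished fifth

A♯ dominant seventh flat nine is spelled A♯, C𝄪, E♯, G♯, B.
3rd = C𝄪; 7th = G♯.
From C𝄪 to G♯: 6 semitones over a fifth = diminished.
That tritone between 3rd and 7th is what gives the dominant seventh its pull toward resolution.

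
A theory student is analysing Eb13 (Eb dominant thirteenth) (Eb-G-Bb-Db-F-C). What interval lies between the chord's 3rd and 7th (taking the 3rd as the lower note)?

So we need the interval from G up to Db.
G up to Db is 6 semitones, a half step narrower than a perfect fifth, so the interval is diminished.

diminished fifth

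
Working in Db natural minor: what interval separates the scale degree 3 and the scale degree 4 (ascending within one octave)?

major second

Db natural minor: Db Eb Fb Gb Ab Bbb Cb.
The scale degree 3 is Fb and the scale degree 4 is Gb.
Fb up to Gb spans 2 letter names and 2 semitones — a major second.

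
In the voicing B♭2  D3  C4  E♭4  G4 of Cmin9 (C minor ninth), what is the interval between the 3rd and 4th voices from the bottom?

minor third

Those voices are C4 and E♭4.
From C to E♭: 3 semitones over a third = minor.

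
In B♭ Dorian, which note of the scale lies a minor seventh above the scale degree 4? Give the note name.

The scale is B♭ C D♭ E♭ F G A♭.
The scale degree 4 is E♭; a minor seventh above that is D♭ — scale degree 3.

Db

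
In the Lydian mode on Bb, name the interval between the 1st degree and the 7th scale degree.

Spelling the Lydian mode on Bb: Bb C D E F G A.
The 1st degree is Bb and the degree 7 is A.
Counting 7 letters and 11 half steps from Bb gives a major seventh.

major 7th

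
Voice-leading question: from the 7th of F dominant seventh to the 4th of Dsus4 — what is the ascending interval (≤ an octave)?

The 7th of F dominant seventh is Eb; the 4th of Dsus4 is G.
From Eb to G is 4 semitones, exactly the major third.

major third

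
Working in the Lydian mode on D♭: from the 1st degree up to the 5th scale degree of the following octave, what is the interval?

D♭ lydian: D♭ E♭ F G A♭ B♭ C.
1st degree = D♭; 5th degree (up an octave) = A♭.
From D♭ to A♭ is 19 semitones, exactly the perfect twelfth.

perfect 12th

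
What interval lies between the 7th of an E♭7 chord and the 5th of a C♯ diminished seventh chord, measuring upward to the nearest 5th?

E♭7 has D♭ as its 7th, and C♯ diminished seventh has G as its 5th.
4 letter names make it a fourth; at 6 semitones (a half step wider than perfect) the quality is augmented.

augmented fourth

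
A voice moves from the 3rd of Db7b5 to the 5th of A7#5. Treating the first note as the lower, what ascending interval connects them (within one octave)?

augmented 7th

Db7b5 has F as its 3rd, and A7#5 has E# as its 5th.
F up to E# is 12 semitones, a half step wider than a major seventh, so the interval is augmented.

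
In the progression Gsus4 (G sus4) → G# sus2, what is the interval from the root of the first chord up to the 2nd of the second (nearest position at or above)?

augmented second

Gsus4 (G sus4) has G as its root, and G# sus2 has A# as its 2nd.
From G to A#: 3 semitones over a second = augmented.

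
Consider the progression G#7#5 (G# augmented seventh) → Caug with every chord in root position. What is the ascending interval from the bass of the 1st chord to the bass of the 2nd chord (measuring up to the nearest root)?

diminished fourth

The roots are G# and C.
G# up to C is 4 semitones, a half step narrower than a perfect fourth, so the interval is diminished.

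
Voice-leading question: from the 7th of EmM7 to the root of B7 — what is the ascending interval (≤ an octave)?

minor sixth

The 7th of EmM7 is D♯; the root of B7 is B.
D♯ up to B is 8 semitones, a half step narrower than a major sixth, so the interval is minor.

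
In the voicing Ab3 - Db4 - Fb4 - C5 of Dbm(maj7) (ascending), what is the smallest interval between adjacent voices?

Adjacent intervals: Ab3→Db4 = perfect fourth; Db4→Fb4 = minor third; Fb4→C5 = augmented fifth.
The smallest is Db4 to Fb4, a minor third (3 semitones).

minor 3rd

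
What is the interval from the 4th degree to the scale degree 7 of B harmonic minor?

augmented fourth

B harmonic minor: B C# D E F# G A#.
So we need the interval from E up to A#.
4 letter names make it a fourth; at 6 semitones (a half step wider than perfect) the quality is augmented.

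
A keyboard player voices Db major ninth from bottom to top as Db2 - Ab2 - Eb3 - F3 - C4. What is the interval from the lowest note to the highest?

The outer voices are Db2 and C4.
From Db to C is 23 semitones, exactly the major fourteenth.

M14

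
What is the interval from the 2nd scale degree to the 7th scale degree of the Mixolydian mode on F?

minor 6th

F mixolydian: F G A Bb C D Eb.
That puts G below Eb.
6 letter names make it a sixth; at 8 semitones (a half step narrower than major) the quality is minor.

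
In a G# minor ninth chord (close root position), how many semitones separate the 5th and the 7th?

3

G#m9 (G# minor ninth): G#–B–D#–F#–A#.
D# to F# is a minor third: 3 semitones.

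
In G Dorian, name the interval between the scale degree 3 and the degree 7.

G dorian: G A Bb C D E F.
That puts Bb below F.
From Bb to F is 7 semitones, exactly the perfect fifth.

perfect fifth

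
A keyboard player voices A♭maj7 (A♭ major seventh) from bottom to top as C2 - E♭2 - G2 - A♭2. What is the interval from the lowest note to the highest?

The outer voices are C2 and A♭2.
6 letter names make it a sixth; at 8 semitones (a half step narrower than major) the quality is minor.

minor sixth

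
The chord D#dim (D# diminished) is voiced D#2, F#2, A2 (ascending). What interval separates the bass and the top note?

diminished fifth

The outer voices are D#2 and A2.
5 letter names make it a fifth; at 6 semitones (a half step narrower than perfect) the quality is diminished.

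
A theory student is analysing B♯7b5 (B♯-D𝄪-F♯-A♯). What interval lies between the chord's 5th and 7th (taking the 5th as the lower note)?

The 5th is F♯ and the 7th is A♯.
Counting 3 letters and 4 half steps from F♯ gives a major third.

major third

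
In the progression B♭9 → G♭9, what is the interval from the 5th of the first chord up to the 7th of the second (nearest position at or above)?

diminished octave

B♭9 has F as its 5th, and G♭9 has F♭ as its 7th.
F up to F♭ is 11 semitones, a half step narrower than a perfect octave, so the interval is diminished.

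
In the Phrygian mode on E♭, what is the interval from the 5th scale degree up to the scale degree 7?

minor third

Spelling the Phrygian mode on E♭: E♭ F♭ G♭ A♭ B♭ C♭ D♭.
The 5th scale degree is B♭ and the scale degree 7 is D♭.
B♭ up to D♭ is 3 semitones, a half step narrower than a major third, so the interval is minor.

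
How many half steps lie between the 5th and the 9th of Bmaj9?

Bmaj9 (B major ninth): B, D♯, F♯, A♯, C♯.
F♯ to C♯ is a perfect fifth: 7 semitones.

7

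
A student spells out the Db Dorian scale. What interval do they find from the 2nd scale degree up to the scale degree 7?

minor sixth

Spelling the Db Dorian scale: Db Eb Fb Gb Ab Bb Cb.
2nd scale degree = Eb; scale degree 7 = Cb.
6 letter names make it a sixth; at 8 semitones (a half step narrower than major) the quality is minor.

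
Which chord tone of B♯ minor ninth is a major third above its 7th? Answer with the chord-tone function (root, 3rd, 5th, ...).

9th

The chord tones of B♯ minor ninth are B♯, D♯, F𝄪, A♯, C𝄪.
The 7th is A♯. A major third above A♯ is C𝄪.
C𝄪 is the chord's 9th.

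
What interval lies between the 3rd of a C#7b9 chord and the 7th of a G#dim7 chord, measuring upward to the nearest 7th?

C#7b9 has E# as its 3rd, and G#dim7 has F as its 7th.
2 letter names make it a second; at 0 semitones (a whole step narrower than major) the quality is diminished.

diminished second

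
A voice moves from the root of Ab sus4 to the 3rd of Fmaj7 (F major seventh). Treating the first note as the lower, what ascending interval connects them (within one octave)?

A1

The root of Ab sus4 is Ab; the 3rd of Fmaj7 (F major seventh) is A.
Ab up to A is 1 semitone, a half step wider than a perfect unison, so the interval is augmented.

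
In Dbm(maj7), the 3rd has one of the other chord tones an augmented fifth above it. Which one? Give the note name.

C

The chord tones of Db minor-major seventh are Db, Fb, Ab, C.
The 3rd is Fb. An augmented fifth above Fb is C.
C is the chord's 7th.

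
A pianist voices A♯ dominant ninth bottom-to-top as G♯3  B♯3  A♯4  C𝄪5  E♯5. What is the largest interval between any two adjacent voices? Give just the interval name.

Adjacent intervals: G♯3→B♯3 = major third; B♯3→A♯4 = minor seventh; A♯4→C𝄪5 = major third; C𝄪5→E♯5 = minor third.
The largest is B♯3 to A♯4, a minor seventh (10 semitones).

minor 7th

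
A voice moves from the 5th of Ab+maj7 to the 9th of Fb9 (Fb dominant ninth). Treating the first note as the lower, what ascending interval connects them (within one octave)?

d3

The 5th of Ab+maj7 is E; the 9th of Fb9 (Fb dominant ninth) is Gb.
3 letter names make it a third; at 2 semitones (a whole step narrower than major) the quality is diminished.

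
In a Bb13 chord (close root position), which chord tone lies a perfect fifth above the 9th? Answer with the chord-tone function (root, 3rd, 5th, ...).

13th

Bb dominant thirteenth: Bb–D–F–Ab–C–G.
The 9th is C. A perfect fifth above C is G.
G is the chord's 13th.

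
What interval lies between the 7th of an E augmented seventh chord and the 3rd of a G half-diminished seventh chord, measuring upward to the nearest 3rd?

The 7th of E augmented seventh is D; the 3rd of G half-diminished seventh is Bb.
D up to Bb is 8 semitones, a half step narrower than a major sixth, so the interval is minor.

minor 6th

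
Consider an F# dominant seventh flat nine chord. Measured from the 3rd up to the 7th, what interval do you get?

F#7b9 is spelled F#, A#, C#, E, G.
The 3rd is A# and the 7th is E.
A# up to E is 6 semitones, a half step narrower than a perfect fifth, so the interval is diminished.

d5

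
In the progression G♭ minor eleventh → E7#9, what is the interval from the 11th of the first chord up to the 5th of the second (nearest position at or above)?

augmented 7th

The 11th of G♭ minor eleventh is C♭; the 5th of E7#9 is B.
From C♭ to B: 12 semitones over a seventh = augmented.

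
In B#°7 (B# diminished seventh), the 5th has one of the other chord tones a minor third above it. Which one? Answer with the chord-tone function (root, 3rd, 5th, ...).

The chord tones of B# diminished seventh are B# D# F# A.
The 5th is F#. A minor third above F# is A.
A is the chord's 7th.

7th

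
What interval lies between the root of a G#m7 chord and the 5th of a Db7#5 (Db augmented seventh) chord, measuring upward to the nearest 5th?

minor second

The root of G#m7 is G#; the 5th of Db7#5 (Db augmented seventh) is A.
From G# to A: 1 semitone over a second = minor.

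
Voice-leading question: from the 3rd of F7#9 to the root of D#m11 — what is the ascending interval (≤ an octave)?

augmented 4th

The 3rd of F7#9 is A; the root of D#m11 is D#.
A up to D# is 6 semitones, a half step wider than a perfect fourth, so the interval is augmented.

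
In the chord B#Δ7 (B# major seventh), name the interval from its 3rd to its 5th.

minor 3rd

Spelling the chord: B#, D##, F##, A##.
3rd = D##; 5th = F##.
D## up to F## is 3 semitones, a half step narrower than a major third, so the interval is minor.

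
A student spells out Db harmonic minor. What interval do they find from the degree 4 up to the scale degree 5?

The scale runs Db Eb Fb Gb Ab Bbb C.
That puts Gb below Ab.
From Gb to Ab is 2 semitones, exactly the major second.

M2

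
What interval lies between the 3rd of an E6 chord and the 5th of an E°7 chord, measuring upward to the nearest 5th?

d3

The 3rd of E6 is G#; the 5th of E°7 is Bb.
G# up to Bb is 2 semitones, a whole step narrower than a major third, so the interval is diminished.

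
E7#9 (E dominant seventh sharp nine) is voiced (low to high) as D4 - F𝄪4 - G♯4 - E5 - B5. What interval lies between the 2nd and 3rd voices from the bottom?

Those voices are F𝄪4 and G♯4.
F𝄪 up to G♯ is 1 semitone, a half step narrower than a major second, so the interval is minor.

minor 2nd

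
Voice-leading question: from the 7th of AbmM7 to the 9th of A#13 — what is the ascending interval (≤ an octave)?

augmented 3rd

AbmM7 has G as its 7th, and A#13 has B# as its 9th.
3 letter names make it a third; at 5 semitones (a half step wider than major) the quality is augmented.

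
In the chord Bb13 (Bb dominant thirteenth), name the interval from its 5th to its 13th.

major 9th

The chord tones of Bb13 are Bb-D-F-Ab-C-G.
The 5th is F and the 13th is G.
From F to G is 14 semitones, exactly the major ninth.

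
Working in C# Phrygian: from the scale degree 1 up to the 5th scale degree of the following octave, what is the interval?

Spelling C# Phrygian: C# D E F# G# A B.
That puts C# below G#.
Counting 12 letters and 19 half steps from C# gives a perfect twelfth.

perfect 12th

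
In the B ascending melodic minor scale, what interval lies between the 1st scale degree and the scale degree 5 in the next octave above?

The scale runs B C# D E F# G# A#.
That puts B below F#.
From B to F# is 19 semitones, exactly the perfect twelfth.

perfect twelfth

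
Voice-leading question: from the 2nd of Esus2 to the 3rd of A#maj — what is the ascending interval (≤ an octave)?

Esus2 has F# as its 2nd, and A#maj has C## as its 3rd.
From F# to C##: 8 semitones over a fifth = augmented.

augmented 5th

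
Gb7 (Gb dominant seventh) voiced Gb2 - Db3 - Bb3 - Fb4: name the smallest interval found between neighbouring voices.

Adjacent intervals: Gb2→Db3 = perfect fifth; Db3→Bb3 = major sixth; Bb3→Fb4 = diminished fifth.
The smallest is Bb3 to Fb4, a diminished fifth (6 semitones).

d5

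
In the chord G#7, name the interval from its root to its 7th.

minor seventh

G# dominant seventh is spelled G# B# D# F#.
Root = G#; 7th = F#.
7 letter names make it a seventh; at 10 semitones (a half step narrower than major) the quality is minor.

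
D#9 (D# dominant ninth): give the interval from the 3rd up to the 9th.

minor seventh

D#9 (D# dominant ninth): D#–F##–A#–C#–E#.
So we need the interval from F## up to E#.
F## up to E# is 10 semitones, a half step narrower than a major seventh, so the interval is minor.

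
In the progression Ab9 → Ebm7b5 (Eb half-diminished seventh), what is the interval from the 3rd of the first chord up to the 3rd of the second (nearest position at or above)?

diminished fifth

The 3rd of Ab9 is C; the 3rd of Ebm7b5 (Eb half-diminished seventh) is Gb.
C up to Gb is 6 semitones, a half step narrower than a perfect fifth, so the interval is diminished.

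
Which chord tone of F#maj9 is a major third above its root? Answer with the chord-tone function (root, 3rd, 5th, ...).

F#maj9 (F# major ninth) is spelled F#–A#–C#–E#–G#.
The root is F#. A major third above F# is A#.
A# is the chord's 3rd.

3rd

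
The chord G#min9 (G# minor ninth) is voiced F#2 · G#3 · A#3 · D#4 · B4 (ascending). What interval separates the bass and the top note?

The outer voices are F#2 and B4.
F# up to B spans 18 letter names and 29 semitones — a perfect 18th.

P18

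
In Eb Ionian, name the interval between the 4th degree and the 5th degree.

Eb major: Eb F G Ab Bb C D.
So we need the interval from Ab up to Bb.
Counting 2 letters and 2 half steps from Ab gives a major second.

major second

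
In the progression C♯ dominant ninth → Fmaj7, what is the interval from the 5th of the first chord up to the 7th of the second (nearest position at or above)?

m6

The 5th of C♯ dominant ninth is G♯; the 7th of Fmaj7 is E.
6 letter names make it a sixth; at 8 semitones (a half step narrower than major) the quality is minor.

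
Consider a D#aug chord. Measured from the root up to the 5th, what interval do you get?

D#aug: D# F## A##.
Root = D#; 5th = A##.
From D# to A##: 8 semitones over a fifth = augmented.

A5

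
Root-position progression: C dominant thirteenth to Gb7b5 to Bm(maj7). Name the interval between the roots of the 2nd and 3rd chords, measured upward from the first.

augmented third

The roots are Gb and B.
Gb up to B is 5 semitones, a half step wider than a major third, so the interval is augmented.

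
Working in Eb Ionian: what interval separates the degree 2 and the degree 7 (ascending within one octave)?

major sixth

Spelling Eb Ionian: Eb F G Ab Bb C D.
That puts F below D.
Counting 6 letters and 9 half steps from F gives a major sixth.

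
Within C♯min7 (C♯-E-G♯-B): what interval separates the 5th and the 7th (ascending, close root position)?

That puts G♯ below B.
3 letter names make it a third; at 3 semitones (a half step narrower than major) the quality is minor.

m3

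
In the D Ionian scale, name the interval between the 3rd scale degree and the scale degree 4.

m2

D major: D E F♯ G A B C♯.
The 3rd scale degree is F♯ and the 4th degree is G.
From F♯ to G: 1 semitone over a second = minor.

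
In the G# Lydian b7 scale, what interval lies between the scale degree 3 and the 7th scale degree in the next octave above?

G# lydian dominant: G# A# B# C## D# E# F#.
So we need the interval from B# up to F#.
12 letter names make it a twelfth; at 18 semitones (a half step narrower than perfect) the quality is diminished.

d12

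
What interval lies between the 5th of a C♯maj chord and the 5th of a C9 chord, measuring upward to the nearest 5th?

The 5th of C♯maj is G♯; the 5th of C9 is G.
From G♯ to G: 11 semitones over an octave = diminished.

diminished octave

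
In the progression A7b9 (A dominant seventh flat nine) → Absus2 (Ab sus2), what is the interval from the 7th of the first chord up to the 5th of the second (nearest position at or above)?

A7b9 (A dominant seventh flat nine) has G as its 7th, and Absus2 (Ab sus2) has Eb as its 5th.
6 letter names make it a sixth; at 8 semitones (a half step narrower than major) the quality is minor.

minor sixth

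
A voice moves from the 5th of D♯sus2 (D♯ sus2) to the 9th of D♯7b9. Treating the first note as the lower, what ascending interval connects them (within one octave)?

The 5th of D♯sus2 (D♯ sus2) is A♯; the 9th of D♯7b9 is E.
5 letter names make it a fifth; at 6 semitones (a half step narrower than perfect) the quality is diminished.

d5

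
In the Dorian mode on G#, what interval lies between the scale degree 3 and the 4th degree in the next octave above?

major ninth

G# dorian: G# A# B C# D# E# F#.
So we need the interval from B up to C#.
Counting 9 letters and 14 half steps from B gives a major ninth.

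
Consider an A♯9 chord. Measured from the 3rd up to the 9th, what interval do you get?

Spelling the chord: A♯–C𝄪–E♯–G♯–B♯.
The 3rd is C𝄪 and the 9th is B♯.
C𝄪 up to B♯ is 10 semitones, a half step narrower than a major seventh, so the interval is minor.

m7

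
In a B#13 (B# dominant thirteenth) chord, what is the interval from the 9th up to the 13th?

perfect 5th

The chord tones of B#13 are B# D## F## A# C## G##.
The 9th is C## and the 13th is G##.
Counting 5 letters and 7 half steps from C## gives a perfect fifth.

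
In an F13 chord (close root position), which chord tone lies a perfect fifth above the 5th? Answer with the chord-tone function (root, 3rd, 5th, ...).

9th

F dominant thirteenth: F A C Eb G D.
The 5th is C. A perfect fifth above C is G.
G is the chord's 9th.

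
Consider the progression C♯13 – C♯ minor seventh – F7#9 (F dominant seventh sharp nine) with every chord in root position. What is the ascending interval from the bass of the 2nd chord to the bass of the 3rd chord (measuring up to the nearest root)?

d4

The roots are C♯ and F.
4 letter names make it a fourth; at 4 semitones (a half step narrower than perfect) the quality is diminished.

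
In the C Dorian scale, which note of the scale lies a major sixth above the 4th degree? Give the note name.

D

The scale is C D Eb F G A Bb.
The 4th degree is F; a major sixth above that is D — scale degree 2.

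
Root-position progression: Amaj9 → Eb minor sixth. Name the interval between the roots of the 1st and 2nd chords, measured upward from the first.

The roots are A and Eb.
5 letter names make it a fifth; at 6 semitones (a half step narrower than perfect) the quality is diminished.

diminished fifth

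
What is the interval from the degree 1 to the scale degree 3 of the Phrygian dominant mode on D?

Spelling the Phrygian dominant mode on D: D E♭ F♯ G A B♭ C.
So we need the interval from D up to F♯.
From D to F♯ is 4 semitones, exactly the major third.

M3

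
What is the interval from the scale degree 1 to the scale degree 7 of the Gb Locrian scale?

Spelling the Gb Locrian scale: Gb Abb Bbb Cb Dbb Ebb Fb.
The scale degree 1 is Gb and the 7th scale degree is Fb.
From Gb to Fb: 10 semitones over a seventh = minor.

minor seventh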